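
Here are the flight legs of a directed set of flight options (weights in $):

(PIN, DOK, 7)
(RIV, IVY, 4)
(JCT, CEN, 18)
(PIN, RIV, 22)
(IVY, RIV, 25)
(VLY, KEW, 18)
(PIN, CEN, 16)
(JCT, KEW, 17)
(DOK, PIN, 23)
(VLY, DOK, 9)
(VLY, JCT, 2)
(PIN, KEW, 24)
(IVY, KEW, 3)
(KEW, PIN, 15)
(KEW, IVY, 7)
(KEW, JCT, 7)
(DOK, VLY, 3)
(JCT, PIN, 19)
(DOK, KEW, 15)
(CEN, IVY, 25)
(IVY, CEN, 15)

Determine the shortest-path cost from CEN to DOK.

Settle nodes by increasing distance from CEN:
CEN: 0
IVY: 25  (via CEN)
KEW: 28  (via IVY)
JCT: 35  (via KEW)
PIN: 43  (via KEW)
RIV: 50  (via IVY)
DOK: 50  (via PIN)
Shortest route: CEN → IVY → KEW → PIN → DOK = $50.

$50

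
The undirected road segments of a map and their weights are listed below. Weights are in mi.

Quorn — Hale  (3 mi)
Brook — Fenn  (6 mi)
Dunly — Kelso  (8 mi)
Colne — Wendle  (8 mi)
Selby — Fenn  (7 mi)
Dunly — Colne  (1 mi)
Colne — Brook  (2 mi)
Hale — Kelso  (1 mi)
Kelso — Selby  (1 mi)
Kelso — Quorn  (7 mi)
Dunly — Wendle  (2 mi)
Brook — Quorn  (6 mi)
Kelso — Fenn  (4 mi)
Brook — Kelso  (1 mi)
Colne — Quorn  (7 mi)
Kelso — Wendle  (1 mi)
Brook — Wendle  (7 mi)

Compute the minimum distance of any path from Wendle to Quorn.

5 mi

Enumerating some paths:
Wendle - Kelso - Quorn: 1+7 = 8
Wendle - Kelso - Hale - Quorn: 1+1+3 = 5
Cheapest is Wendle - Kelso - Hale - Quorn at 5 mi.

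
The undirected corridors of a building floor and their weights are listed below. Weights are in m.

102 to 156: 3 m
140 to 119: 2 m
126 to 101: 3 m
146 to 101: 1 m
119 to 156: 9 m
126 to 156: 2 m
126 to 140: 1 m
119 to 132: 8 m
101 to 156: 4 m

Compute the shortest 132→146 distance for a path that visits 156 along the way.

18 m

Shortest 132→156: 132–119–140–126–156 = 13
Best 156 to 146: 156–101–146 costing 5
Total via 156: 13 + 5 = 18 m.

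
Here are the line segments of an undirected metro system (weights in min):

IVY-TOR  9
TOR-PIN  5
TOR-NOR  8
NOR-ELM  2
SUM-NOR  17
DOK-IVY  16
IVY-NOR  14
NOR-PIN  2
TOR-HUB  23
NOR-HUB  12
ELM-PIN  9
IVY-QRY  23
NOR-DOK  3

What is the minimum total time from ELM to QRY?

39 min

Candidate routes:
ELM → NOR → TOR → IVY → QRY: 2+8+9+23 = 42
ELM → NOR → PIN → TOR → IVY → QRY: 2+2+5+9+23 = 41
ELM → NOR → IVY → QRY: 2+14+23 = 39
Cheapest is ELM → NOR → IVY → QRY at 39 min.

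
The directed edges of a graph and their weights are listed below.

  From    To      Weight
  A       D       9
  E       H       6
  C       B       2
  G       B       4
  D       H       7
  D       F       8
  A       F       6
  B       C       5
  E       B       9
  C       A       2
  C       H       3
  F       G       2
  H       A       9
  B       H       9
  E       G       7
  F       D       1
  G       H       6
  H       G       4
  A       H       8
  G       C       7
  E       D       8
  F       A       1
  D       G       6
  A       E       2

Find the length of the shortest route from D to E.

Shortest distances from D:
D: 0
G: 6  (via D)
H: 7  (via D)
F: 8  (via D)
A: 9  (via F)
B: 10  (via G)
E: 11  (via A)
Shortest route: D–F–A–E = 11.

11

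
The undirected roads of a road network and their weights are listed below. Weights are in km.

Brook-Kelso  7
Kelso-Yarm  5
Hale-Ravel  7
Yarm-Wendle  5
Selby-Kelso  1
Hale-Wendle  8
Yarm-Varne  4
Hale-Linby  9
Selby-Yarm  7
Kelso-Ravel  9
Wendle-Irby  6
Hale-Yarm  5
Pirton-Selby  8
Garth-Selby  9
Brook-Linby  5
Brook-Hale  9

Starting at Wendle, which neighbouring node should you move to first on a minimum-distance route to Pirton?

Yarm

Enumerating some paths:
Wendle–Yarm–Selby–Pirton: 5+7+8 = 20
Wendle–Yarm–Kelso–Selby–Pirton: 5+5+1+8 = 19
Wendle–Hale–Yarm–Selby–Pirton: 8+5+7+8 = 28
Wendle–Hale–Yarm–Kelso–Selby–Pirton: 8+5+5+1+8 = 27
Cheapest is Wendle–Yarm–Kelso–Selby–Pirton at 19 km.
So from Wendle the first move is to Yarm.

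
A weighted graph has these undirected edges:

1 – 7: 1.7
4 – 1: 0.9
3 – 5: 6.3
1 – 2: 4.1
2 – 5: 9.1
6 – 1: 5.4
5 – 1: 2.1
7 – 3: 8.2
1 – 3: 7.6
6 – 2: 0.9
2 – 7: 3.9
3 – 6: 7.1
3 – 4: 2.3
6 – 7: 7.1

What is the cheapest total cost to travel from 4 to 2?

Running Dijkstra from 4:
4: 0
1: 0.9  (via 4)
3: 2.3  (via 4)
7: 2.6  (via 1)
5: 3  (via 1)
2: 5  (via 1)
Shortest route: 4 → 1 → 2 = 5.

5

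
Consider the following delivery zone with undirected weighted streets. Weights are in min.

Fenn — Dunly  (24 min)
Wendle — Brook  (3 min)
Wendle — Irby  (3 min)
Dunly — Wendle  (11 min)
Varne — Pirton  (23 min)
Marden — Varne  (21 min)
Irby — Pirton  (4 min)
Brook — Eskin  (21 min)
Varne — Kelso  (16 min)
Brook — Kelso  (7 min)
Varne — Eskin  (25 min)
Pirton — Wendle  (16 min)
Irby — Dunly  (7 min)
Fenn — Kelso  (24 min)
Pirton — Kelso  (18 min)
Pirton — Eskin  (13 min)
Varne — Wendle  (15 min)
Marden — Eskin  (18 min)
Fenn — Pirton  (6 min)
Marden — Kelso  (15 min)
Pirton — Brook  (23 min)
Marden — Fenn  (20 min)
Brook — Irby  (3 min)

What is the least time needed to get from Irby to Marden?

25 min

Compare a few routes:
Irby - Wendle - Brook - Kelso - Marden: 3+3+7+15 = 28
Irby - Pirton - Fenn - Marden: 4+6+20 = 30
Irby - Brook - Kelso - Marden: 3+7+15 = 25
Cheapest is Irby - Brook - Kelso - Marden at 25 min.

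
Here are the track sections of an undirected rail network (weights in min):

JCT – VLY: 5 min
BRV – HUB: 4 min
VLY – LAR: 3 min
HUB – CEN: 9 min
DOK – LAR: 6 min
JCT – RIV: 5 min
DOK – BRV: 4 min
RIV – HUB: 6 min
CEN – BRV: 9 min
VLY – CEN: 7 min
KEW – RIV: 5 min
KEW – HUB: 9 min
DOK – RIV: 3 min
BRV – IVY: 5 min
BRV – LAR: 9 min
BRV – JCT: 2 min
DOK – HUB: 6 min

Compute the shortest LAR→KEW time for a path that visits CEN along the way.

Shortest LAR→CEN: LAR–VLY–CEN = 10
Best CEN to KEW: CEN–HUB–KEW costing 18
Total via CEN: 10 + 18 = 28 min.

28 min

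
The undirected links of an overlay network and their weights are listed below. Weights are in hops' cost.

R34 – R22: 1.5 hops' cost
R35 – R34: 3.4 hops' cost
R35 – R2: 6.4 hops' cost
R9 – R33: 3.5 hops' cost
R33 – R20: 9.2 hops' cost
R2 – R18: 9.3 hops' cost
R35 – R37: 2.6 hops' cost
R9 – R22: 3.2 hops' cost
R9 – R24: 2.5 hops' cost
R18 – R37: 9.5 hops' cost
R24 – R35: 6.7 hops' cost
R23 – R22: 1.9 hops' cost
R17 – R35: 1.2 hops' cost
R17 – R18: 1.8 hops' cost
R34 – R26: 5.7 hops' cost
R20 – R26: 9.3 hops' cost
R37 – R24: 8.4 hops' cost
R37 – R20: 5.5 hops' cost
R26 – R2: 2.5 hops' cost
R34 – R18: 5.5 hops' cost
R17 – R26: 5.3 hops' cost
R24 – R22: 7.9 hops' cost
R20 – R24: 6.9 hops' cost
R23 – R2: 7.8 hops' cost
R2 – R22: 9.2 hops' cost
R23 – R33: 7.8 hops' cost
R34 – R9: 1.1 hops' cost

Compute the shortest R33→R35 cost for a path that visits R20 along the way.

17.3 hops' cost

Shortest R33→R20: R33–R20 = 9.2
Shortest R20→R35: R20–R37–R35 = 8.1
Total via R20: 9.2 + 8.1 = 17.3 hops' cost.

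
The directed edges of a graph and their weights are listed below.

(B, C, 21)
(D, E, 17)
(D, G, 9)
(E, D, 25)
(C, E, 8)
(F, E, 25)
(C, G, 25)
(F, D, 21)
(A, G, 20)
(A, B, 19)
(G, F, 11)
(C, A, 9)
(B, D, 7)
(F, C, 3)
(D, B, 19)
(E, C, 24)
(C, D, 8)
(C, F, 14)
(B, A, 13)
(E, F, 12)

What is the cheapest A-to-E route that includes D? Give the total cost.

Best A to D: A → B → D costing 26
Best D to E: D → E costing 17
Total via D: 26 + 17 = 43.

43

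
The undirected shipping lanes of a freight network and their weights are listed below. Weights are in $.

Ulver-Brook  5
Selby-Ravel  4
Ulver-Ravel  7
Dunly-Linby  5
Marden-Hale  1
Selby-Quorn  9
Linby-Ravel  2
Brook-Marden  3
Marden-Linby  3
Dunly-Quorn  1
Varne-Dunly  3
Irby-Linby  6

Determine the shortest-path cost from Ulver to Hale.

$9

Enumerating some paths:
Ulver–Brook–Marden–Hale: 5+3+1 = 9
Ulver–Ravel–Linby–Marden–Hale: 7+2+3+1 = 13
The minimum is $9 via Ulver–Brook–Marden–Hale.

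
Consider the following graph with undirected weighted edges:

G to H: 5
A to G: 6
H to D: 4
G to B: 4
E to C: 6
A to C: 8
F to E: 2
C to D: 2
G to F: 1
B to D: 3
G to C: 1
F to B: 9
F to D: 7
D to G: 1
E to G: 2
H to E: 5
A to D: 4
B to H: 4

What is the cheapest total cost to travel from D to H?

Settle nodes by increasing distance from D:
D: 0
G: 1  (via D)
C: 2  (via D)
F: 2  (via G)
B: 3  (via D)
E: 3  (via G)
A: 4  (via D)
H: 4  (via D)
Shortest route: D → H = 4.

4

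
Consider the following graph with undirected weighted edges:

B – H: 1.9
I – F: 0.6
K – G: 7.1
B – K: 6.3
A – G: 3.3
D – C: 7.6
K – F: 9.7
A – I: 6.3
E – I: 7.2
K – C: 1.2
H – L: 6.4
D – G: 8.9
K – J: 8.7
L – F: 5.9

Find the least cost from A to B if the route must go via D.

Shortest A→D: A → G → D = 12.2
Shortest D→B: D → C → K → B = 15.1
Total via D: 12.2 + 15.1 = 27.3.

27.3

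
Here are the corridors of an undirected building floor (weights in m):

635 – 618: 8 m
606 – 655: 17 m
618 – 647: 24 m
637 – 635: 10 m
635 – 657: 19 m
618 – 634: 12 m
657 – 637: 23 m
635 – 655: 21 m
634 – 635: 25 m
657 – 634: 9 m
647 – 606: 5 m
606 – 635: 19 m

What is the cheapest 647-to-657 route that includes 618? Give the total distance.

45 m

Shortest 647→618: 647 → 618 = 24
Best 618 to 657: 618 → 634 → 657 costing 21
Total via 618: 24 + 21 = 45 m.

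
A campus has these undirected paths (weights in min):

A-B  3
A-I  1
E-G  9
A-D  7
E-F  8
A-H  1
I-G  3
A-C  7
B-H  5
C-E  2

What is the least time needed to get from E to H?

10 min

Candidate routes:
E–G–I–A–H: 9+3+1+1 = 14
E–C–A–H: 2+7+1 = 10
E–C–A–B–H: 2+7+3+5 = 17
E–G–I–A–B–H: 9+3+1+3+5 = 21
Cheapest is E–C–A–H at 10 min.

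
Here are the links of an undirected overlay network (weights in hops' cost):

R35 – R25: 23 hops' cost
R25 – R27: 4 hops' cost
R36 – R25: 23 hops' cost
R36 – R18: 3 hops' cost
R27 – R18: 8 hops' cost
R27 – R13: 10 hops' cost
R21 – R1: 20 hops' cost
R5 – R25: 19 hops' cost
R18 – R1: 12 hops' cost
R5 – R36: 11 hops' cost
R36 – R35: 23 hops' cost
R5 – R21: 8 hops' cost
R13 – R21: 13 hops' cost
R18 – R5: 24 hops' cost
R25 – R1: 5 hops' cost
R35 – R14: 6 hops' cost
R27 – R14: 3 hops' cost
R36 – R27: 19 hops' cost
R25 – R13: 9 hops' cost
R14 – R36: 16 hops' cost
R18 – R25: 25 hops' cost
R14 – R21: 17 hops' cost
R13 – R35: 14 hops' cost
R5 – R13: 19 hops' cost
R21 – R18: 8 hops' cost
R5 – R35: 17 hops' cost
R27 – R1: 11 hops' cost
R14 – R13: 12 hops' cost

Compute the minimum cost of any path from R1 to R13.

14 hops' cost

Running Dijkstra from R1:
R1: 0
R25: 5  (via R1)
R27: 9  (via R25)
R14: 12  (via R27)
R18: 12  (via R1)
R13: 14  (via R25)
Shortest route: R1–R25–R13 = 14 hops' cost.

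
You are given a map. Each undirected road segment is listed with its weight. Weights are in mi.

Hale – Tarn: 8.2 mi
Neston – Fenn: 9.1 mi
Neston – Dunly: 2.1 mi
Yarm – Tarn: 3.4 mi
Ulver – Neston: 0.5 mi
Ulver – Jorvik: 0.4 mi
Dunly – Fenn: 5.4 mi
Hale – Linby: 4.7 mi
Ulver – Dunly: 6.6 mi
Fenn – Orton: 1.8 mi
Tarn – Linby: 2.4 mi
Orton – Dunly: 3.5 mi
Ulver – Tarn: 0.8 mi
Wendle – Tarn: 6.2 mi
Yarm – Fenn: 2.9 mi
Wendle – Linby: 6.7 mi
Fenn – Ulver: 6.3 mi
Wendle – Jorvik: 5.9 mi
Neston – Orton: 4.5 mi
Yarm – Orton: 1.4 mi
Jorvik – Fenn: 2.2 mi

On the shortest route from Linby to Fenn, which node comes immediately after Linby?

Tarn

Enumerating some paths:
Linby → Tarn → Ulver → Jorvik → Fenn: 2.4+0.8+0.4+2.2 = 5.8
Linby → Tarn → Yarm → Orton → Fenn: 2.4+3.4+1.4+1.8 = 9
Linby → Tarn → Yarm → Fenn: 2.4+3.4+2.9 = 8.7
Linby → Tarn → Ulver → Fenn: 2.4+0.8+6.3 = 9.5
Cheapest is Linby → Tarn → Ulver → Jorvik → Fenn at 5.8 mi.
So from Linby the first move is to Tarn.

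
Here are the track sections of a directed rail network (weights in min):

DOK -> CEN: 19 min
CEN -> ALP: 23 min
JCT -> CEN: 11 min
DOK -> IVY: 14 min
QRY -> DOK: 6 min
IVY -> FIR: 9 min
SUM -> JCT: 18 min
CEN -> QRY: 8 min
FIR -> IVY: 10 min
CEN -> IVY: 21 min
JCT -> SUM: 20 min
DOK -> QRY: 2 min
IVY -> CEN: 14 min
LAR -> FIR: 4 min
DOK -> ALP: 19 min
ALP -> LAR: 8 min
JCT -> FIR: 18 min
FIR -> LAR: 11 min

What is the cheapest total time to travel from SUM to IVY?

Shortest distances from SUM:
SUM: 0
JCT: 18  (via SUM)
CEN: 29  (via JCT)
FIR: 36  (via JCT)
QRY: 37  (via CEN)
DOK: 43  (via QRY)
IVY: 46  (via FIR)
Shortest route: SUM–JCT–FIR–IVY = 46 min.

46 min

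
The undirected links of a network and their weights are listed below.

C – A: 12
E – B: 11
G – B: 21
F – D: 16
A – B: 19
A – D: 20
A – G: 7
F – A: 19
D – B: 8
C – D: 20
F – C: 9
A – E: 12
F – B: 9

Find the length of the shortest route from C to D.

Running Dijkstra from C:
C: 0
F: 9  (via C)
A: 12  (via C)
B: 18  (via F)
G: 19  (via A)
D: 20  (via C)
Shortest route: C → D = 20.

20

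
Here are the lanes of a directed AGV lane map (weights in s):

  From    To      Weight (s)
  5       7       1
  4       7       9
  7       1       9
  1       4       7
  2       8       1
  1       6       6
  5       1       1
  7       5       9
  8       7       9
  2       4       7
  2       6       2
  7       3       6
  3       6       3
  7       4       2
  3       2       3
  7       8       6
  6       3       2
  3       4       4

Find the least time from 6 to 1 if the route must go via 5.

Shortest 6→5: 6 → 3 → 4 → 7 → 5 = 24
Shortest 5→1: 5 → 1 = 1
Total via 5: 24 + 1 = 25 s.

25 s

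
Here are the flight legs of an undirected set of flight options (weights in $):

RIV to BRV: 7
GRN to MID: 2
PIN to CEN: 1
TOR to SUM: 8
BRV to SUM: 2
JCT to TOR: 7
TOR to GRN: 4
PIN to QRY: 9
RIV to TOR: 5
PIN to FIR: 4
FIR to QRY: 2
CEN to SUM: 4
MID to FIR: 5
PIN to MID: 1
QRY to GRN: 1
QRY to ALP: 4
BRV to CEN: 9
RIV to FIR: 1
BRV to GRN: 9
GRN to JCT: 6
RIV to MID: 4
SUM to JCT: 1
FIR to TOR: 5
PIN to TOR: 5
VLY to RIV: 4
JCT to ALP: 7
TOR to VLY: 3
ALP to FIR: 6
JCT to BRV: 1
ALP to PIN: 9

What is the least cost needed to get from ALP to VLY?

Settle nodes by increasing distance from ALP:
ALP: 0
QRY: 4  (via ALP)
GRN: 5  (via QRY)
FIR: 6  (via ALP)
MID: 7  (via GRN)
JCT: 7  (via ALP)
RIV: 7  (via FIR)
BRV: 8  (via JCT)
SUM: 8  (via JCT)
PIN: 8  (via MID)
TOR: 9  (via GRN)
CEN: 9  (via PIN)
VLY: 11  (via RIV)
Shortest route: ALP → FIR → RIV → VLY = $11.

$11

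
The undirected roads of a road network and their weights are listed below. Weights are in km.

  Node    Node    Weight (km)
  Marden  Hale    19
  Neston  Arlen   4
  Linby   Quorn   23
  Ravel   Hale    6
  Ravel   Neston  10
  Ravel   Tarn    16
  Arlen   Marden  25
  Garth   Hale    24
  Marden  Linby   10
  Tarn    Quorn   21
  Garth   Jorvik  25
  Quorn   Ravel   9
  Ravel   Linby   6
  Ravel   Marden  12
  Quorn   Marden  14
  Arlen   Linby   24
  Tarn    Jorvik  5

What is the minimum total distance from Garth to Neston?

Shortest distances from Garth:
Garth: 0
Hale: 24  (via Garth)
Jorvik: 25  (via Garth)
Tarn: 30  (via Jorvik)
Ravel: 30  (via Hale)
Linby: 36  (via Ravel)
Quorn: 39  (via Ravel)
Neston: 40  (via Ravel)
Shortest route: Garth–Hale–Ravel–Neston = 40 km.

40 km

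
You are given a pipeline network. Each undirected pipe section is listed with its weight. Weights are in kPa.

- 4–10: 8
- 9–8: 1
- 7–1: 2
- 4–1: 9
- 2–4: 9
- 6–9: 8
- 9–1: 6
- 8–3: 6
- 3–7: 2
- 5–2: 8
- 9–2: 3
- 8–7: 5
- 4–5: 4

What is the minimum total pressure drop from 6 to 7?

Compare a few routes:
6 → 9 → 8 → 7: 8+1+5 = 14
6 → 9 → 1 → 7: 8+6+2 = 16
6 → 9 → 8 → 3 → 7: 8+1+6+2 = 17
6 → 9 → 2 → 4 → 1 → 7: 8+3+9+9+2 = 31
The minimum is 14 kPa via 6 → 9 → 8 → 7.

14 kPa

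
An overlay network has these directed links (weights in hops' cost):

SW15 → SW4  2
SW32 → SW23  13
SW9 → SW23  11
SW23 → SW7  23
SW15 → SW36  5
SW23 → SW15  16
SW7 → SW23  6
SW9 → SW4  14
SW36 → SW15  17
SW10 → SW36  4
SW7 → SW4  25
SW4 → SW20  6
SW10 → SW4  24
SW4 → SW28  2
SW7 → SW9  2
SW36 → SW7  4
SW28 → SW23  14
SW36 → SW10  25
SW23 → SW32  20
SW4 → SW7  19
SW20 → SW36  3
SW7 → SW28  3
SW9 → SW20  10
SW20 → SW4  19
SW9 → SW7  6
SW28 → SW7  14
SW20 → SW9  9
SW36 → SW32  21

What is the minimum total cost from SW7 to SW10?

40 hops' cost

Candidate routes:
SW7–SW23–SW15–SW4–SW20–SW36–SW10: 6+16+2+6+3+25 = 58
SW7–SW9–SW20–SW36–SW10: 2+10+3+25 = 40
SW7–SW9–SW4–SW20–SW36–SW10: 2+14+6+3+25 = 50
SW7–SW23–SW15–SW36–SW10: 6+16+5+25 = 52
Cheapest is SW7–SW9–SW20–SW36–SW10 at 40 hops' cost.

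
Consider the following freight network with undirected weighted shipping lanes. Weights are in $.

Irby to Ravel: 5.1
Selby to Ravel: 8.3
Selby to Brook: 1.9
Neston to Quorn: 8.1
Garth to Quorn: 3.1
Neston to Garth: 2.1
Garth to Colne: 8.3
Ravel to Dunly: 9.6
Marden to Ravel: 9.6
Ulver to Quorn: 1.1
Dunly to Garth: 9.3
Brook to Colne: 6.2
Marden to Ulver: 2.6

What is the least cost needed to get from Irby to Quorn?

$18.4

Candidate routes:
Irby–Ravel–Selby–Brook–Colne–Garth–Quorn: 5.1+8.3+1.9+6.2+8.3+3.1 = 32.9
Irby–Ravel–Dunly–Garth–Quorn: 5.1+9.6+9.3+3.1 = 27.1
Irby–Ravel–Marden–Ulver–Quorn: 5.1+9.6+2.6+1.1 = 18.4
Cheapest is Irby–Ravel–Marden–Ulver–Quorn at $18.4.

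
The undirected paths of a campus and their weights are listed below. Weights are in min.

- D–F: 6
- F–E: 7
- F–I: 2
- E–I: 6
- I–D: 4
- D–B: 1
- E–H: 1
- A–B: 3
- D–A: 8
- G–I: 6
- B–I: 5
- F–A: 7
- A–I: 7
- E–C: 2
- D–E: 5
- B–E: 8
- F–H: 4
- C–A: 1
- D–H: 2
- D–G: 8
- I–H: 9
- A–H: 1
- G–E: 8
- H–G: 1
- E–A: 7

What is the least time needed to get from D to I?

4 min

Settle nodes by increasing distance from D:
D: 0
B: 1  (via D)
H: 2  (via D)
A: 3  (via H)
E: 3  (via H)
G: 3  (via H)
C: 4  (via A)
I: 4  (via D)
Shortest route: D–I = 4 min.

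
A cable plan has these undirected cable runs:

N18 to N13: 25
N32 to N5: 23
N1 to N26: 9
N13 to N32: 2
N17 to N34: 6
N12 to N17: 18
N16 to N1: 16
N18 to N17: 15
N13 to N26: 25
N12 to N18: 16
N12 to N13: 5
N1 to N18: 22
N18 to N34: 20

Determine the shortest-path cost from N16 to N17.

53

Candidate routes:
N16 → N1 → N18 → N12 → N17: 16+22+16+18 = 72
N16 → N1 → N26 → N13 → N12 → N17: 16+9+25+5+18 = 73
N16 → N1 → N18 → N17: 16+22+15 = 53
N16 → N1 → N18 → N34 → N17: 16+22+20+6 = 64
The minimum is 53 via N16 → N1 → N18 → N17.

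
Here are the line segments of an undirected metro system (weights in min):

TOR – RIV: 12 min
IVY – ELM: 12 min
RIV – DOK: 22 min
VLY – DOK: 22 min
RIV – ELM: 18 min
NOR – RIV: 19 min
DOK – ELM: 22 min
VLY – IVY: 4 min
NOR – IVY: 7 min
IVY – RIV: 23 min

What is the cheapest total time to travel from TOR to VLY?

Enumerating some paths:
TOR–RIV–NOR–IVY–VLY: 12+19+7+4 = 42
TOR–RIV–ELM–IVY–VLY: 12+18+12+4 = 46
TOR–RIV–IVY–VLY: 12+23+4 = 39
TOR–RIV–DOK–VLY: 12+22+22 = 56
The minimum is 39 min via TOR–RIV–IVY–VLY.

39 min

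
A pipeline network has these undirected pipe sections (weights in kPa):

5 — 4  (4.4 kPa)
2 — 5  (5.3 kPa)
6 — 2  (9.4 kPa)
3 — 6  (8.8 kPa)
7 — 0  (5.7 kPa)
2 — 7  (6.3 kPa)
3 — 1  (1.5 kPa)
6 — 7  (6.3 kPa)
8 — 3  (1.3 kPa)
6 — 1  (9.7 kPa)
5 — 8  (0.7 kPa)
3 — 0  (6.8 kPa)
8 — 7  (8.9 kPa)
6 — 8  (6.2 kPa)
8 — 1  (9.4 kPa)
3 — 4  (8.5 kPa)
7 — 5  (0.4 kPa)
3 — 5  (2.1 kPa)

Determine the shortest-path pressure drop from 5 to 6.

6.7 kPa

Compare a few routes:
5 → 7 → 6: 0.4+6.3 = 6.7
5 → 8 → 6: 0.7+6.2 = 6.9
The minimum is 6.7 kPa via 5 → 7 → 6.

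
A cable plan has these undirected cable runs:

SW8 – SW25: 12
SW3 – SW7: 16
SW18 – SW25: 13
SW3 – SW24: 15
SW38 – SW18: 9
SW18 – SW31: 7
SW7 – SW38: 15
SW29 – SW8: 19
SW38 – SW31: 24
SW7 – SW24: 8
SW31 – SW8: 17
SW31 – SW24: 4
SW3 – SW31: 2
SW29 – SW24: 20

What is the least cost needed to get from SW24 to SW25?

24

Shortest distances from SW24:
SW24: 0
SW31: 4  (via SW24)
SW3: 6  (via SW31)
SW7: 8  (via SW24)
SW18: 11  (via SW31)
SW29: 20  (via SW24)
SW38: 20  (via SW18)
SW8: 21  (via SW31)
SW25: 24  (via SW18)
Shortest route: SW24 → SW31 → SW18 → SW25 = 24.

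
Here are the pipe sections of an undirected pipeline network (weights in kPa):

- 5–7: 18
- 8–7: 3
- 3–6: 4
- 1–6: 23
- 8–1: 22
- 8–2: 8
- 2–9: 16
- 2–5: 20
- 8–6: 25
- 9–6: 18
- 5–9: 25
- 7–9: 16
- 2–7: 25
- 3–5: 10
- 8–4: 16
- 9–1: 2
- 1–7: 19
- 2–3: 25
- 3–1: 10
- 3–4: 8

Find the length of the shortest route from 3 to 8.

Compare a few routes:
3–6–8: 4+25 = 29
3–4–8: 8+16 = 24
The minimum is 24 kPa via 3–4–8.

24 kPa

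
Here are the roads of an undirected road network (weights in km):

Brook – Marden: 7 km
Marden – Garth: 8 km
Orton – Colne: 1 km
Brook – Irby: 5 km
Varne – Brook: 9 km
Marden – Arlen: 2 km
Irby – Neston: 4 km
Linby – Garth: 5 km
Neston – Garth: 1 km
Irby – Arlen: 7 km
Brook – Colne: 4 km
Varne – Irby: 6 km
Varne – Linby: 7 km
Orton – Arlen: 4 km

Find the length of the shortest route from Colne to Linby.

19 km

Enumerating some paths:
Colne–Orton–Arlen–Irby–Neston–Garth–Linby: 1+4+7+4+1+5 = 22
Colne–Orton–Arlen–Marden–Garth–Linby: 1+4+2+8+5 = 20
Colne–Brook–Irby–Neston–Garth–Linby: 4+5+4+1+5 = 19
Colne–Brook–Varne–Linby: 4+9+7 = 20
The minimum is 19 km via Colne–Brook–Irby–Neston–Garth–Linby.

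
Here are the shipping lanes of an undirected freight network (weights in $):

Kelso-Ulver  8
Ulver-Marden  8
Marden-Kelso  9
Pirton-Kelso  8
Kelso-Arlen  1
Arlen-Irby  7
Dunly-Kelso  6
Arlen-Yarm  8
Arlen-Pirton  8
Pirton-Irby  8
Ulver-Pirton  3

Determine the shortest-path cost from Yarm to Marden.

Candidate routes:
Yarm - Arlen - Pirton - Ulver - Marden: 8+8+3+8 = 27
Yarm - Arlen - Kelso - Marden: 8+1+9 = 18
Yarm - Arlen - Kelso - Ulver - Marden: 8+1+8+8 = 25
Cheapest is Yarm - Arlen - Kelso - Marden at $18.

$18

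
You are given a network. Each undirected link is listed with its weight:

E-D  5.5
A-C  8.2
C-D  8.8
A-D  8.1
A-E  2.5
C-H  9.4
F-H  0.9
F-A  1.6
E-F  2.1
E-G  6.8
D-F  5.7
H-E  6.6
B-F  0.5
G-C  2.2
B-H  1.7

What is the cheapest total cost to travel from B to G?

Enumerating some paths:
B–F–E–G: 0.5+2.1+6.8 = 9.4
B–F–A–E–G: 0.5+1.6+2.5+6.8 = 11.4
The minimum is 9.4 via B–F–E–G.

9.4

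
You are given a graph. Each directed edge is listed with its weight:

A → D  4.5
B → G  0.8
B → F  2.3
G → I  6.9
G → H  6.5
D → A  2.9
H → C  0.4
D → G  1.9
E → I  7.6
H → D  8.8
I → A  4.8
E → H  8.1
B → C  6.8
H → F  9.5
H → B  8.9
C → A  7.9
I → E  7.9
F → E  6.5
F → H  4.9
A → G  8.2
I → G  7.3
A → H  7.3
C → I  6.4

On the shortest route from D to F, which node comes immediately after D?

G

Compare a few routes:
D - G - H - B - F: 1.9+6.5+8.9+2.3 = 19.6
D - G - H - F: 1.9+6.5+9.5 = 17.9
The minimum is 17.9 via D - G - H - F.
So from D the first move is to G.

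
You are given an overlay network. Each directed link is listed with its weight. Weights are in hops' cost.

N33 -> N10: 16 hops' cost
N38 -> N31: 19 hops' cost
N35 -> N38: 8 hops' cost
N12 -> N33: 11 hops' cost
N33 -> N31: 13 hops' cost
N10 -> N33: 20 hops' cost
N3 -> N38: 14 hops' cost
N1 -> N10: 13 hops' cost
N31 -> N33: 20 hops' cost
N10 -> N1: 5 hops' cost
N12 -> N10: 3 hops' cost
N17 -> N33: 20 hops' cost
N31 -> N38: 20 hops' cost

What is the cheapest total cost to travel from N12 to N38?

Shortest distances from N12:
N12: 0
N10: 3  (via N12)
N1: 8  (via N10)
N33: 11  (via N12)
N31: 24  (via N33)
N38: 44  (via N31)
Shortest route: N12–N33–N31–N38 = 44 hops' cost.

44 hops' cost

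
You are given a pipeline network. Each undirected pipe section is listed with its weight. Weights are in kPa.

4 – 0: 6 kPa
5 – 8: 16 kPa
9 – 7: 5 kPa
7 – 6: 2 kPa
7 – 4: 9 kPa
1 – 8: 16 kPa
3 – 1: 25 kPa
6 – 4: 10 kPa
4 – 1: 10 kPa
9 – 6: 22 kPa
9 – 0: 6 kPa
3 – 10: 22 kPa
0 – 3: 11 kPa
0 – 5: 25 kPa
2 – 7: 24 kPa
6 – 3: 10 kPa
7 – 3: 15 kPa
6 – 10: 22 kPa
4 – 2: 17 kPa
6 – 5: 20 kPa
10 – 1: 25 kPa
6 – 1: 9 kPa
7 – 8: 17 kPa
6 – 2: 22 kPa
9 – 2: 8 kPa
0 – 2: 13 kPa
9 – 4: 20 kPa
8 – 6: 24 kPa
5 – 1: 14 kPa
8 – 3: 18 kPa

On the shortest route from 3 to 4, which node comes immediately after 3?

Compare a few routes:
3 → 6 → 4: 10+10 = 20
3 → 0 → 4: 11+6 = 17
The minimum is 17 kPa via 3 → 0 → 4.
So from 3 the first move is to 0.

0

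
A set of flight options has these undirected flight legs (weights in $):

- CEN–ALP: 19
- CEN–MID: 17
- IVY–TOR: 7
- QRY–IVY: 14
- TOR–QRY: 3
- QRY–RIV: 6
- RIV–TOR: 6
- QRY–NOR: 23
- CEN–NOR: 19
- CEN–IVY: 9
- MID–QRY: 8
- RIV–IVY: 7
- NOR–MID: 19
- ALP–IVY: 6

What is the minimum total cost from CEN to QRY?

Running Dijkstra from CEN:
CEN: 0
IVY: 9  (via CEN)
ALP: 15  (via IVY)
TOR: 16  (via IVY)
RIV: 16  (via IVY)
MID: 17  (via CEN)
QRY: 19  (via TOR)
Shortest route: CEN–IVY–TOR–QRY = $19.

$19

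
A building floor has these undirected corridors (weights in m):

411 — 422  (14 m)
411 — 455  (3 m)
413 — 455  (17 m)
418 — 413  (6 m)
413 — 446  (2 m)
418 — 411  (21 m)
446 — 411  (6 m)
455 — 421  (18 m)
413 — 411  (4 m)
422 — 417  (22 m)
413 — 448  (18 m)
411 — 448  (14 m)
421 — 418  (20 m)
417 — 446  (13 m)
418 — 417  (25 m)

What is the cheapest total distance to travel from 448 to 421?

35 m

Compare a few routes:
448 → 411 → 413 → 418 → 421: 14+4+6+20 = 44
448 → 411 → 455 → 421: 14+3+18 = 35
448 → 413 → 418 → 421: 18+6+20 = 44
448 → 413 → 411 → 455 → 421: 18+4+3+18 = 43
The minimum is 35 m via 448 → 411 → 455 → 421.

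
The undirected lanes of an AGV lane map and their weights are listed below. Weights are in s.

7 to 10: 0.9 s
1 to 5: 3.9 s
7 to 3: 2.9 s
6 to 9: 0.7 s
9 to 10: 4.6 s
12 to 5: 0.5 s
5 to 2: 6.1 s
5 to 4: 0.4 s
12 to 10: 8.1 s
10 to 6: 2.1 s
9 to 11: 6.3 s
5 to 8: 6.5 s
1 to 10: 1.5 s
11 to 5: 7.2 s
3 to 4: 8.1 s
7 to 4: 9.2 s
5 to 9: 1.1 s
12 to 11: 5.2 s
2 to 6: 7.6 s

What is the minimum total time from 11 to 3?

12.9 s

Shortest distances from 11:
11: 0
12: 5.2  (via 11)
5: 5.7  (via 12)
4: 6.1  (via 5)
9: 6.3  (via 11)
6: 7  (via 9)
10: 9.1  (via 6)
1: 9.6  (via 5)
7: 10  (via 10)
2: 11.8  (via 5)
8: 12.2  (via 5)
3: 12.9  (via 7)
Shortest route: 11 → 9 → 6 → 10 → 7 → 3 = 12.9 s.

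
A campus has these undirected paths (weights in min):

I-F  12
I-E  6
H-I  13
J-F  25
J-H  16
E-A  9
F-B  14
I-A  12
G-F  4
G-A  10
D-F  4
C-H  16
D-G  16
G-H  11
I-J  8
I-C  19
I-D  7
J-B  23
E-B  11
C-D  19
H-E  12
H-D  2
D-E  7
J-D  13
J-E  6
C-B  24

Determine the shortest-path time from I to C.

19 min

Compare a few routes:
I–C: 19 = 19
I–D–H–C: 7+2+16 = 25
The minimum is 19 min via I–C.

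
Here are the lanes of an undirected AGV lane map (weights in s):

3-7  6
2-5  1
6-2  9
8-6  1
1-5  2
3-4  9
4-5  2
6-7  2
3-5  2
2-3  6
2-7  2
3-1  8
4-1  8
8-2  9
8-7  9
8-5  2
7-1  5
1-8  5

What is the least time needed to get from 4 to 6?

5 s

Compare a few routes:
4–5–8–6: 2+2+1 = 5
4–5–2–7–6: 2+1+2+2 = 7
Cheapest is 4–5–8–6 at 5 s.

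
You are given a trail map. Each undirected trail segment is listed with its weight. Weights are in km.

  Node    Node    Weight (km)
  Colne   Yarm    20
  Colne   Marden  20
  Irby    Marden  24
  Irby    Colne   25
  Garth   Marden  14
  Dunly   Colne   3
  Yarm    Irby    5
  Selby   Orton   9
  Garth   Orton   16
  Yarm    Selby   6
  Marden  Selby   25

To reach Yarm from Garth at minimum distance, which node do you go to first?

Orton

Enumerating some paths:
Garth → Orton → Selby → Yarm: 16+9+6 = 31
Garth → Marden → Irby → Yarm: 14+24+5 = 43
Cheapest is Garth → Orton → Selby → Yarm at 31 km.
So from Garth the first move is to Orton.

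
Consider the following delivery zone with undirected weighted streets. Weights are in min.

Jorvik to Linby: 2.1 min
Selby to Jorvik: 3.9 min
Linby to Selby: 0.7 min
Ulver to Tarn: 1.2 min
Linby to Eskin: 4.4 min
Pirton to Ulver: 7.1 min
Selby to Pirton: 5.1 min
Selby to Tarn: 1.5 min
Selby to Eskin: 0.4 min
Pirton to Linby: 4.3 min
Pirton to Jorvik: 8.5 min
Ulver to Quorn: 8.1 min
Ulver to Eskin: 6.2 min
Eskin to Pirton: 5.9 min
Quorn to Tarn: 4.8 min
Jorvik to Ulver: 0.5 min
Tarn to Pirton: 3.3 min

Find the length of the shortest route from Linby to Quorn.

Enumerating some paths:
Linby–Selby–Tarn–Quorn: 0.7+1.5+4.8 = 7
Linby–Jorvik–Ulver–Tarn–Quorn: 2.1+0.5+1.2+4.8 = 8.6
Cheapest is Linby–Selby–Tarn–Quorn at 7 min.

7 min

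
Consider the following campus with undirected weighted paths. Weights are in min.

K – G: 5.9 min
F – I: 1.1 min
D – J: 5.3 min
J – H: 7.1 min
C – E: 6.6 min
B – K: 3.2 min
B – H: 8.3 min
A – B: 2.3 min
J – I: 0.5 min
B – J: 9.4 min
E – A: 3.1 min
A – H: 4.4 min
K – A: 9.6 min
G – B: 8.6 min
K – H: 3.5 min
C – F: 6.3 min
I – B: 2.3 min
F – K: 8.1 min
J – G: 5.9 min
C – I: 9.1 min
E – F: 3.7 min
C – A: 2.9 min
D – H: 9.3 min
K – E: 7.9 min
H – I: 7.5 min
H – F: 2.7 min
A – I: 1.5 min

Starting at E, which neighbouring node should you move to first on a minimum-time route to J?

A

Compare a few routes:
E - A - I - J: 3.1+1.5+0.5 = 5.1
E - F - I - J: 3.7+1.1+0.5 = 5.3
Cheapest is E - A - I - J at 5.1 min.
So from E the first move is to A.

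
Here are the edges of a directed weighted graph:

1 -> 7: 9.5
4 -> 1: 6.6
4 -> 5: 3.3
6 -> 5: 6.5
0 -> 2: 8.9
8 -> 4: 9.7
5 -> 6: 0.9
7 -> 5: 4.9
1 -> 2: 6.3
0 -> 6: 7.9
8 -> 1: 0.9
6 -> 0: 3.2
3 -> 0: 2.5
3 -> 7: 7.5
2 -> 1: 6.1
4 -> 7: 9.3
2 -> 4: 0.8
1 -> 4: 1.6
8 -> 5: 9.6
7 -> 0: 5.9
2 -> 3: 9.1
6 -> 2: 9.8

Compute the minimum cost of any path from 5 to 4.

11.5

Settle nodes by increasing distance from 5:
5: 0
6: 0.9  (via 5)
0: 4.1  (via 6)
2: 10.7  (via 6)
4: 11.5  (via 2)
Shortest route: 5 → 6 → 2 → 4 = 11.5.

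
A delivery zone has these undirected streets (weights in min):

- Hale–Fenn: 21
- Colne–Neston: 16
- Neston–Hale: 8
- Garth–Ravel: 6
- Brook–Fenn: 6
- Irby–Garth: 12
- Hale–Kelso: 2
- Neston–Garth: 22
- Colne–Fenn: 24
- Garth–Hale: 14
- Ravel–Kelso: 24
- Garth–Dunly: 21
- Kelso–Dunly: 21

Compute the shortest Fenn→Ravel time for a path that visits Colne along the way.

68 min

Shortest Fenn→Colne: Fenn–Colne = 24
Best Colne to Ravel: Colne–Neston–Garth–Ravel costing 44
Total via Colne: 24 + 44 = 68 min.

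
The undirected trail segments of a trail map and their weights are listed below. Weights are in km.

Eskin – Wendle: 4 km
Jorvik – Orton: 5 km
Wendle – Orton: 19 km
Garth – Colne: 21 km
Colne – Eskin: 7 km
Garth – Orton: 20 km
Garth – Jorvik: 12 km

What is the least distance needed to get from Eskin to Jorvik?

Shortest distances from Eskin:
Eskin: 0
Wendle: 4  (via Eskin)
Colne: 7  (via Eskin)
Orton: 23  (via Wendle)
Jorvik: 28  (via Orton)
Shortest route: Eskin–Wendle–Orton–Jorvik = 28 km.

28 km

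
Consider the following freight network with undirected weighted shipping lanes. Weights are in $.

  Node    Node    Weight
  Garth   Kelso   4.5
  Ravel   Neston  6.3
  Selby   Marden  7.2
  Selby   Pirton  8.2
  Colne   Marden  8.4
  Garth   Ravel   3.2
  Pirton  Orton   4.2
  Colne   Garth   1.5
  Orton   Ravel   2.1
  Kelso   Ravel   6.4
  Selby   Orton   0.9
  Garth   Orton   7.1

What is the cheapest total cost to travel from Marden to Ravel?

$10.2

Candidate routes:
Marden–Selby–Orton–Garth–Ravel: 7.2+0.9+7.1+3.2 = 18.4
Marden–Colne–Garth–Ravel: 8.4+1.5+3.2 = 13.1
Marden–Colne–Garth–Orton–Ravel: 8.4+1.5+7.1+2.1 = 19.1
Marden–Selby–Orton–Ravel: 7.2+0.9+2.1 = 10.2
The minimum is $10.2 via Marden–Selby–Orton–Ravel.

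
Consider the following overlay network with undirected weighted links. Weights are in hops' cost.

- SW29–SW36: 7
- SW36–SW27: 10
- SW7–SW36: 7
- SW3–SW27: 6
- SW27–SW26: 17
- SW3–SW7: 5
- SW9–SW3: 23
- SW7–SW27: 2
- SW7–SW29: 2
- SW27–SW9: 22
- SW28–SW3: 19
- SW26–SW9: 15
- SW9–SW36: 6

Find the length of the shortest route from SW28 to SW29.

Candidate routes:
SW28–SW3–SW27–SW7–SW29: 19+6+2+2 = 29
SW28–SW3–SW7–SW29: 19+5+2 = 26
The minimum is 26 hops' cost via SW28–SW3–SW7–SW29.

26 hops' cost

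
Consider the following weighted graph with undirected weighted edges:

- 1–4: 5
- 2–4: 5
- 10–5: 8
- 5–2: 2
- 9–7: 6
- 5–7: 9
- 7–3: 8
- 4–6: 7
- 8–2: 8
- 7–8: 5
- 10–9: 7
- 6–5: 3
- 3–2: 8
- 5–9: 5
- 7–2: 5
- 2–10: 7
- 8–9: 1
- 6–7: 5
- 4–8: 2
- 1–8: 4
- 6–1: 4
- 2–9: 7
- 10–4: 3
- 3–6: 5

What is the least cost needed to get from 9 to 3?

13

Running Dijkstra from 9:
9: 0
8: 1  (via 9)
4: 3  (via 8)
1: 5  (via 8)
5: 5  (via 9)
7: 6  (via 9)
10: 6  (via 4)
2: 7  (via 9)
6: 8  (via 5)
3: 13  (via 6)
Shortest route: 9 → 5 → 6 → 3 = 13.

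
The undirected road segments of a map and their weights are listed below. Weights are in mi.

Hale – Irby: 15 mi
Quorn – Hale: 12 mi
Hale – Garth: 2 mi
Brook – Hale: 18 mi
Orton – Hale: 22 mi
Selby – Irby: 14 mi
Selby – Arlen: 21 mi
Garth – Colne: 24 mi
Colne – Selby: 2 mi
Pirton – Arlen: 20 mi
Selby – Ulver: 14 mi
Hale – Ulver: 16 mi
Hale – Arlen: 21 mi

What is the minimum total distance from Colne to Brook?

Shortest distances from Colne:
Colne: 0
Selby: 2  (via Colne)
Ulver: 16  (via Selby)
Irby: 16  (via Selby)
Arlen: 23  (via Selby)
Garth: 24  (via Colne)
Hale: 26  (via Garth)
Quorn: 38  (via Hale)
Pirton: 43  (via Arlen)
Brook: 44  (via Hale)
Shortest route: Colne → Garth → Hale → Brook = 44 mi.

44 mi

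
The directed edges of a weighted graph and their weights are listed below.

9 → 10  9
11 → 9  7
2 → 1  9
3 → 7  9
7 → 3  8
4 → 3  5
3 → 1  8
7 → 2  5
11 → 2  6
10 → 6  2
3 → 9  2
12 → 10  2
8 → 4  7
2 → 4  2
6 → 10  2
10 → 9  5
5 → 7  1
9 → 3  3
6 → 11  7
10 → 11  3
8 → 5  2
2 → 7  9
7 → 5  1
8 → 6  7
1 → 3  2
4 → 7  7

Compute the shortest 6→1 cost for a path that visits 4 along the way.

Shortest 6→4: 6–10–11–2–4 = 13
Best 4 to 1: 4–3–1 costing 13
Total via 4: 13 + 13 = 26.

26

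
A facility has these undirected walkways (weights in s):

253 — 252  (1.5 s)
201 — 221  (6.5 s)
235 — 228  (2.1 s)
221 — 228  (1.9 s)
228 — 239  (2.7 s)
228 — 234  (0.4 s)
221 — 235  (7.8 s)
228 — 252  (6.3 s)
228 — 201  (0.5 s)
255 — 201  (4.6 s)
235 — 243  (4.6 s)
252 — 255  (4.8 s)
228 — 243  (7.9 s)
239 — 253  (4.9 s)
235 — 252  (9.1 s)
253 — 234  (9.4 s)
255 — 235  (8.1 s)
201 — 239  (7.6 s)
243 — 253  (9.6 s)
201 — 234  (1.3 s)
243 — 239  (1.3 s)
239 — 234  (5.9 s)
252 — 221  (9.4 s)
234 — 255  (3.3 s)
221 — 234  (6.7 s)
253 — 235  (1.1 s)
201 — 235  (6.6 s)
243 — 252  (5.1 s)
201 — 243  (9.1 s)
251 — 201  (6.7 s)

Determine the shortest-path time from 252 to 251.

Candidate routes:
252–253–235–228–201–251: 1.5+1.1+2.1+0.5+6.7 = 11.9
252–253–235–228–234–201–251: 1.5+1.1+2.1+0.4+1.3+6.7 = 13.1
252–228–234–201–251: 6.3+0.4+1.3+6.7 = 14.7
252–228–201–251: 6.3+0.5+6.7 = 13.5
Cheapest is 252–253–235–228–201–251 at 11.9 s.

11.9 s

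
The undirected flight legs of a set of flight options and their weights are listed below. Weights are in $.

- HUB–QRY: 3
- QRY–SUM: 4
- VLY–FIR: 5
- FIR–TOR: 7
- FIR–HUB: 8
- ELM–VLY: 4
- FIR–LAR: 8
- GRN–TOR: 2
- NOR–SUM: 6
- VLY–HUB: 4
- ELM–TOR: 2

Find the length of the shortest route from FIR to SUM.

$15

Enumerating some paths:
FIR–VLY–HUB–QRY–SUM: 5+4+3+4 = 16
FIR–HUB–QRY–SUM: 8+3+4 = 15
FIR–TOR–ELM–VLY–HUB–QRY–SUM: 7+2+4+4+3+4 = 24
The minimum is $15 via FIR–HUB–QRY–SUM.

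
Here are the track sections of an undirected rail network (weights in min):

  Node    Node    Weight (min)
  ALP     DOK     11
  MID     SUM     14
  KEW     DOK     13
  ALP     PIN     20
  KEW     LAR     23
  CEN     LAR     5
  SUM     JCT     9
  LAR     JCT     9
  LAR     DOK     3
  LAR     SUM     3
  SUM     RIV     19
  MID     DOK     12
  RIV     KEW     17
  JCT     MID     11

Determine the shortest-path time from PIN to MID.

Enumerating some paths:
PIN → ALP → DOK → LAR → SUM → MID: 20+11+3+3+14 = 51
PIN → ALP → DOK → MID: 20+11+12 = 43
Cheapest is PIN → ALP → DOK → MID at 43 min.

43 min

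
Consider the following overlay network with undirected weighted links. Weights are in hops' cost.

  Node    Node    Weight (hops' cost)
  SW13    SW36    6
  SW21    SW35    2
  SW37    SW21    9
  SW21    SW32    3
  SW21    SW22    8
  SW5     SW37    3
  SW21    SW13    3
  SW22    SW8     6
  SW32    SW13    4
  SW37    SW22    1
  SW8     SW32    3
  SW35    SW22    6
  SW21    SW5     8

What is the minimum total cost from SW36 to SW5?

17 hops' cost

Running Dijkstra from SW36:
SW36: 0
SW13: 6  (via SW36)
SW21: 9  (via SW13)
SW32: 10  (via SW13)
SW35: 11  (via SW21)
SW8: 13  (via SW32)
SW22: 17  (via SW21)
SW5: 17  (via SW21)
Shortest route: SW36–SW13–SW21–SW5 = 17 hops' cost.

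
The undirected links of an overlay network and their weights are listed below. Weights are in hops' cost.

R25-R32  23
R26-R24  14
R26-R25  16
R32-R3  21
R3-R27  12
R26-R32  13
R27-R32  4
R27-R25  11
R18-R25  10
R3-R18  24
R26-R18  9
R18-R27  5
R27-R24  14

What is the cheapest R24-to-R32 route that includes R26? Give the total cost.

27 hops' cost

Best R24 to R26: R24–R26 costing 14
Best R26 to R32: R26–R32 costing 13
Total via R26: 14 + 13 = 27 hops' cost.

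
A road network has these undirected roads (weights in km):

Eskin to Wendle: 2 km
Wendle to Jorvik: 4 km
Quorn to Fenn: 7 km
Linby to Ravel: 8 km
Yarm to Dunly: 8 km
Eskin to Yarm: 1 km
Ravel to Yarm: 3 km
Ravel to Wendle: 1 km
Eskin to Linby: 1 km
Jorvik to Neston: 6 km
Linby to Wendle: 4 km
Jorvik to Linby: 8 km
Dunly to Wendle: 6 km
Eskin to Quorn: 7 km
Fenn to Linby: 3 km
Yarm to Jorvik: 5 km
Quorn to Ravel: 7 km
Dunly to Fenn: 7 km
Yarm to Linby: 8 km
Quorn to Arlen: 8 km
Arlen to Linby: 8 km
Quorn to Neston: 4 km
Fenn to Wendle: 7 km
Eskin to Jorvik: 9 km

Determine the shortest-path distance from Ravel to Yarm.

Compare a few routes:
Ravel → Yarm: 3 = 3
Ravel → Wendle → Linby → Eskin → Yarm: 1+4+1+1 = 7
Ravel → Wendle → Eskin → Yarm: 1+2+1 = 4
Cheapest is Ravel → Yarm at 3 km.

3 km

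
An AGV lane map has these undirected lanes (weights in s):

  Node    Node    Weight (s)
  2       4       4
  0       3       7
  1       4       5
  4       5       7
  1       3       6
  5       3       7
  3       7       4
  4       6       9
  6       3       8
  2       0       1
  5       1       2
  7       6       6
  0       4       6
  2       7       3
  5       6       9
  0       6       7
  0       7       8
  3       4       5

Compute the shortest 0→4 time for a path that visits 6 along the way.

16 s

Shortest 0→6: 0–6 = 7
Shortest 6→4: 6–4 = 9
Total via 6: 7 + 9 = 16 s.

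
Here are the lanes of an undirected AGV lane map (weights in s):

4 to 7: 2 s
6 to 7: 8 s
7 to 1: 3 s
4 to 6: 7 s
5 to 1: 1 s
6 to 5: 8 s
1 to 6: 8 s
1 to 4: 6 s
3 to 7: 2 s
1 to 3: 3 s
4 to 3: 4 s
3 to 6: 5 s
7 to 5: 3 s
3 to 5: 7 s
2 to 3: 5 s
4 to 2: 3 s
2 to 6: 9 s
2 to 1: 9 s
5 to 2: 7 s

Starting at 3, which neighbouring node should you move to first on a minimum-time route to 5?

Enumerating some paths:
3–7–5: 2+3 = 5
3–5: 7 = 7
3–1–5: 3+1 = 4
3–7–1–5: 2+3+1 = 6
Cheapest is 3–1–5 at 4 s.
So from 3 the first move is to 1.

1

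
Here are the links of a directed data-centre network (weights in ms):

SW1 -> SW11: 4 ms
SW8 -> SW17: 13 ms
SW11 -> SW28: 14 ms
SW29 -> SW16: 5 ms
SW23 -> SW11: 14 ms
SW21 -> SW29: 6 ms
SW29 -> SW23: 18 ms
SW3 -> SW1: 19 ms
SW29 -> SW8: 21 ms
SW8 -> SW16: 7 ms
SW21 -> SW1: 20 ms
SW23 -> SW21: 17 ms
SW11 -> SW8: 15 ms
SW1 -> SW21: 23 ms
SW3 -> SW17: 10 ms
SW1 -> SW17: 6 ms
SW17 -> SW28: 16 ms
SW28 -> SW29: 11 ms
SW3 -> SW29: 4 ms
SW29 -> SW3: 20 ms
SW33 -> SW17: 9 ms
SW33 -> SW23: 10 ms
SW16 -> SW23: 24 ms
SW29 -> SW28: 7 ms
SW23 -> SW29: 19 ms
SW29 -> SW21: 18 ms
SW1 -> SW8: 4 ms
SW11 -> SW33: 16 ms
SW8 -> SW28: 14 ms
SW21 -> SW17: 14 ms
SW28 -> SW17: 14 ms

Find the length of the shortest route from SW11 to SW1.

63 ms

Running Dijkstra from SW11:
SW11: 0
SW28: 14  (via SW11)
SW8: 15  (via SW11)
SW33: 16  (via SW11)
SW16: 22  (via SW8)
SW17: 25  (via SW33)
SW29: 25  (via SW28)
SW23: 26  (via SW33)
SW21: 43  (via SW29)
SW3: 45  (via SW29)
SW1: 63  (via SW21)
Shortest route: SW11–SW28–SW29–SW21–SW1 = 63 ms.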